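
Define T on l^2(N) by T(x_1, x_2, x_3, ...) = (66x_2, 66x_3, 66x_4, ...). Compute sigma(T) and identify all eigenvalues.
sigma(T) = closed disk {z in C : |z| ≤ 66}; sigma_p(T) = open disk {z in C : |z| < 66}

Note T = 66·V where V is the unit left shift (V x)_k = x_{k+1}; so sigma(T) = 66·sigma(V) and ||T|| = 66||V||. ||T x||^2 = 4356sum_{k≥2} |x_k|^2 ≤ 4356||x||^2, with equality on {x : x_1 = 0}, so ||T|| = 66. For any lambda with |lambda| < 66, set r = lambda/66 (|r| < 1); the vector x = (1, r, r^2, ...) is in l^2 and satisfies T x = 66(r, r^2, ...) = lambda x, so lambda is an eigenvalue. On the boundary |lambda| = 66 the geometric series diverges, so no l^2 eigenvector exists, but these lambda lie in the approximate point spectrum. Hence sigma(T) is the closed disk of radius 66 and sigma_p(T) is the open disk.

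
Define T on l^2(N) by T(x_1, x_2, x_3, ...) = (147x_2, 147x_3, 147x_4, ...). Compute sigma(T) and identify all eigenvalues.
sigma(T) = closed disk {z in C : |z| ≤ 147}; sigma_p(T) = open disk {z in C : |z| < 147}

Note T = 147·V where V is the unit left shift (V x)_k = x_{k+1}; so sigma(T) = 147·sigma(V) and ||T|| = 147||V||. ||T x||^2 = 21609sum_{k≥2} |x_k|^2 ≤ 21609||x||^2, with equality on {x : x_1 = 0}, so ||T|| = 147. For any lambda with |lambda| < 147, set r = lambda/147 (|r| < 1); the vector x = (1, r, r^2, ...) is in l^2 and satisfies T x = 147(r, r^2, ...) = lambda x, so lambda is an eigenvalue. On the boundary |lambda| = 147 the geometric series diverges, so no l^2 eigenvector exists, but these lambda lie in the approximate point spectrum. Hence sigma(T) is the closed disk of radius 147 and sigma_p(T) is the open disk.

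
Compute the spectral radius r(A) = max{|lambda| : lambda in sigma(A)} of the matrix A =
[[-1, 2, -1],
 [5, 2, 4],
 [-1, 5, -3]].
r(A) ≈ 6.8243

The eigenvalues of A are the roots of its characteristic polynomial. With M = A (coefficients from the trace, the sum of principal 2x2 minors, and det A):
  p(λ) = det(λ I - M) = λ^3 + 2λ^2 - 36λ - 21.
No integer candidate from the rational root theorem (±divisors of 21) is a root, so the roots are irrational. The cubic discriminant is Δ = 207789 > 0, so there are three distinct real roots. p(-7) = -14 and p(-6) = 51 have opposite signs, so a root lies in (-7, -6); Newton's method refines it to λ ≈ -6.8243. p(-1) = 16 and p(0) = -21 have opposite signs, so a root lies in (-1, 0); Newton's method refines it to λ ≈ -0.5704. p(5) = -26 and p(6) = 51 have opposite signs, so a root lies in (5, 6); Newton's method refines it to λ ≈ 5.3947. Check (Vieta): the three roots sum to -2, matching tr M = -2.
Thus the eigenvalues (to 4 decimals) are -6.8243 (modulus 6.8243); -0.5704 (modulus 0.5704); 5.3947 (modulus 5.3947). The spectral radius is the largest modulus: r(A) ≈ 6.8243. (Cross-check: r(A) ≤ ||A||_2 ≈ 7.1776; equality holds whenever A is normal, though it can also hold for some non-normal A.)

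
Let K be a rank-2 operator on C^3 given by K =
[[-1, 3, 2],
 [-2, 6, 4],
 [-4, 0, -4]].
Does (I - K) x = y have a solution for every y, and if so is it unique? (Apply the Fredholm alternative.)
(I - K) is invertible (det(I - K) = -12 ≠ 0), so for every y in C^3 the equation (I - K) x = y has a unique solution.

K has rank 2 and factors as K = U V^T = u1 v1^T + u2 v2^T with u1 = (1, 2, -2), v1 = (1, 1, 2), u2 = (1, 2, 1), v2 = (-2, 2, 0) (multiplying out reproduces the displayed K). The nonzero eigenvalues of U V^T coincide with those of the 2 x 2 matrix G = V^T U = [[v1·u1, v1·u2], [v2·u1, v2·u2]] = [[-1, 5], [2, 2]], and by the Sylvester determinant identity det(I_3 - U V^T) = det(I_2 - V^T U) = det([[2, -5], [-2, -1]]) = (2)(-1) - (-5)(-2) = -12. (Direct check: I - K =
[[2, -3, -2],
 [2, -5, -4],
 [4, 0, 5]]
has determinant -12.) The finite-dimensional Fredholm alternative says: either (I - K) is invertible, or ker(I - K) ≠ {0} and then range(I - K) = ker((I - K)^*)^⊥, with dim ker(I - K) = dim ker((I - K)^*). Since det(I - K) ≠ 0, 1 is not an eigenvalue of K and ker(I - K) = {0}, so we are in the first case: for every y there is a unique x = (I - K)^(-1) y. (Explicitly, by the Woodbury identity, (I - U V^T)^(-1) = I + U (I_2 - G)^(-1) V^T.)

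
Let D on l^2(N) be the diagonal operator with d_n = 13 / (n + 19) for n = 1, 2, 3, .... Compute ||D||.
||D|| = 13/20 (attained at n = 1)

For D diagonal, ||D|| = sup_n |d_n| = sup_n 13/(n + 19). This is positive and strictly decreasing in n, so the supremum is attained at n = 1: d_1 = 13/(1 + 19) = 13/20. Hence ||D|| = 13/20.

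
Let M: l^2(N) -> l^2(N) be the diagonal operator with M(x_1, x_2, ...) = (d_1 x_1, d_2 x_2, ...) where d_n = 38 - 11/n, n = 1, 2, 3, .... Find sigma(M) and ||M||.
sigma(M) = {38 - 11/n : n ≥ 1} ∪ {38}; ||M|| = 38

A bounded diagonal operator on l^2 with diagonal entries d_n has spectrum equal to the closure of {d_n : n ≥ 1}: every d_n is an eigenvalue (with eigenvector e_n), so {d_n} ⊂ sigma(M); the spectrum is closed, so its closure is too; and for lambda not in the closure, (M - lambda I) has bounded inverse (the diagonal entries 1/(d_n - lambda) are bounded). For our sequence d_n = 38 - 11/n, n = 1, 2, 3, ...:
  - {d_n} = {38 - 11/n : n ≥ 1}; the only limit point is 38
  - closure = {38 - 11/n : n ≥ 1} ∪ {38}
For the norm: a diagonal operator has ||M|| = sup_n |d_n|. Here d_n = 38 - 11/n increases monotonically from d_1 = 27 toward 38, with all terms in [27, 38); so sup_n |d_n| = 38 (the supremum is the limit, not attained). So ||M|| = 38.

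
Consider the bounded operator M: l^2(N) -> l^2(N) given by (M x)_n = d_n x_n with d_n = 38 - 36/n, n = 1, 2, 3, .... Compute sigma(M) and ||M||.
sigma(M) = {38 - 36/n : n ≥ 1} ∪ {38}; ||M|| = 38

A bounded diagonal operator on l^2 with diagonal entries d_n has spectrum equal to the closure of {d_n : n ≥ 1}: every d_n is an eigenvalue (with eigenvector e_n), so {d_n} ⊂ sigma(M); the spectrum is closed, so its closure is too; and for lambda not in the closure, (M - lambda I) has bounded inverse (the diagonal entries 1/(d_n - lambda) are bounded). For our sequence d_n = 38 - 36/n, n = 1, 2, 3, ...:
  - {d_n} = {38 - 36/n : n ≥ 1}; the only limit point is 38
  - closure = {38 - 36/n : n ≥ 1} ∪ {38}
For the norm: a diagonal operator has ||M|| = sup_n |d_n|. Here d_n = 38 - 36/n increases monotonically from d_1 = 2 toward 38, with all terms in [2, 38); so sup_n |d_n| = 38 (the supremum is the limit, not attained). So ||M|| = 38.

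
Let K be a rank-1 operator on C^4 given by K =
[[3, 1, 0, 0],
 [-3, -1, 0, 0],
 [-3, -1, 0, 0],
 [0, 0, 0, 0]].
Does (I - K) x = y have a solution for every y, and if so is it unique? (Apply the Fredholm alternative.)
(I - K) is invertible (det(I - K) = -1 ≠ 0), so for every y in C^4 the equation (I - K) x = y has a unique solution.

K has rank 1, so it is an outer product K = u v^T: every row of K is a multiple of one row vector. Reading off the entries, u = (1, -1, -1, 0) and v = (3, 1, 0, 0) (row i of K equals u_i·v^T). A rank-one matrix u v^T satisfies K u = u (v·u) and kills the (3)-dimensional subspace v^⊥, so its characteristic polynomial is lambda^3 (lambda - v·u) with v·u = tr K = 2. Hence the eigenvalues of I - K are 1 (multiplicity 3) and 1 - (2) = -1, so det(I - K) = -1. (Direct check: I - K =
[[-2, -1, 0, 0],
 [3, 2, 0, 0],
 [3, 1, 1, 0],
 [0, 0, 0, 1]]
has determinant -1.) The finite-dimensional Fredholm alternative says: either (I - K) is invertible, or ker(I - K) ≠ {0} and then range(I - K) = ker((I - K)^*)^⊥, with dim ker(I - K) = dim ker((I - K)^*). Since det(I - K) ≠ 0, 1 is not an eigenvalue of K and ker(I - K) = {0}, so we are in the first case: for every y there is a unique x = (I - K)^(-1) y. Explicitly, by the Sherman–Morrison formula, (I - u v^T)^(-1) = I + u v^T/(1 - v·u), i.e. (I - K)^(-1) = I - K.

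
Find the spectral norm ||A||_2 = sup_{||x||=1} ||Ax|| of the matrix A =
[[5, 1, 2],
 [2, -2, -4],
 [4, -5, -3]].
||A||_2 ≈ 8.4312 (= sqrt(largest eigenvalue of A^T A))

||A||_2 = sigma_max(A) = sqrt(lambda_max(A^T A)). Form the symmetric matrix M = A^T A =
[[45, -19, -10],
 [-19, 30, 25],
 [-10, 25, 29]].
Its characteristic polynomial (trace, sum of principal 2x2 minors, determinant of M give the coefficients) is
  p(λ) = det(λ I - M) = λ^3 - 104λ^2 + 2439λ - 7056.
No integer candidate from the rational root theorem (±divisors of 7056) is a root, so the roots are irrational. The cubic discriminant is Δ = 5429571300 > 0, so there are three distinct real roots. p(3) = -648 and p(4) = 1100 have opposite signs, so a root lies in (3, 4); Newton's method refines it to λ ≈ 3.3584. p(29) = 600 and p(30) = -486 have opposite signs, so a root lies in (29, 30); Newton's method refines it to λ ≈ 29.556. p(71) = -240 and p(72) = 2664 have opposite signs, so a root lies in (71, 72); Newton's method refines it to λ ≈ 71.0856. Check (Vieta): the three roots sum to 104, matching tr M = 104.
So the eigenvalues of A^T A are ≈ 3.3584, 29.556, 71.0856 (all ≥ 0, as they must be for A^T A). The largest is λ_max ≈ 71.0856, hence ||A||_2 = sqrt(λ_max) ≈ 8.4312.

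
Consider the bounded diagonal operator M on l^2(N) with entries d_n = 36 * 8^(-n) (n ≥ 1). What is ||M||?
||M|| = 9/2 (attained at n = 1)

For M diagonal, ||M|| = sup_n |d_n|. The sequence d_n = 36 * 8^(-n) is positive and strictly decreasing (ratio 8^(-1) < 1), so the supremum is d_1 = 36/8 = 9/2. Hence ||M|| = 9/2.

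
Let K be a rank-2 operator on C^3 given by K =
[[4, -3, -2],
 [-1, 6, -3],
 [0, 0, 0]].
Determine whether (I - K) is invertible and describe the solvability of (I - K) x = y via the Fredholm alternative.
(I - K) is invertible (det(I - K) = 12 ≠ 0), so for every y in C^3 the equation (I - K) x = y has a unique solution.

K has rank 2 and factors as K = U V^T = u1 v1^T + u2 v2^T with u1 = (2, 3, 0), v1 = (-1, 3, -1), u2 = (3, 1, 0), v2 = (2, -3, 0) (multiplying out reproduces the displayed K). The nonzero eigenvalues of U V^T coincide with those of the 2 x 2 matrix G = V^T U = [[v1·u1, v1·u2], [v2·u1, v2·u2]] = [[7, 0], [-5, 3]], and by the Sylvester determinant identity det(I_3 - U V^T) = det(I_2 - V^T U) = det([[-6, 0], [5, -2]]) = (-6)(-2) - (0)(5) = 12. (Direct check: I - K =
[[-3, 3, 2],
 [1, -5, 3],
 [0, 0, 1]]
has determinant 12.) The finite-dimensional Fredholm alternative says: either (I - K) is invertible, or ker(I - K) ≠ {0} and then range(I - K) = ker((I - K)^*)^⊥, with dim ker(I - K) = dim ker((I - K)^*). Since det(I - K) ≠ 0, 1 is not an eigenvalue of K and ker(I - K) = {0}, so we are in the first case: for every y there is a unique x = (I - K)^(-1) y. (Explicitly, by the Woodbury identity, (I - U V^T)^(-1) = I + U (I_2 - G)^(-1) V^T.)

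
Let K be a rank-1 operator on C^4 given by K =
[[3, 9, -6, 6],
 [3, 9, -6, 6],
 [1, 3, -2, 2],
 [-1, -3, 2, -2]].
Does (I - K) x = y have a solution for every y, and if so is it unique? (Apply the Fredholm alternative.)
(I - K) is invertible (det(I - K) = -7 ≠ 0), so for every y in C^4 the equation (I - K) x = y has a unique solution.

K has rank 1, so it is an outer product K = u v^T: every row of K is a multiple of one row vector. Reading off the entries, u = (-3, -3, -1, 1) and v = (-1, -3, 2, -2) (row i of K equals u_i·v^T). A rank-one matrix u v^T satisfies K u = u (v·u) and kills the (3)-dimensional subspace v^⊥, so its characteristic polynomial is lambda^3 (lambda - v·u) with v·u = tr K = 8. Hence the eigenvalues of I - K are 1 (multiplicity 3) and 1 - (8) = -7, so det(I - K) = -7. (Direct check: I - K =
[[-2, -9, 6, -6],
 [-3, -8, 6, -6],
 [-1, -3, 3, -2],
 [1, 3, -2, 3]]
has determinant -7.) The finite-dimensional Fredholm alternative says: either (I - K) is invertible, or ker(I - K) ≠ {0} and then range(I - K) = ker((I - K)^*)^⊥, with dim ker(I - K) = dim ker((I - K)^*). Since det(I - K) ≠ 0, 1 is not an eigenvalue of K and ker(I - K) = {0}, so we are in the first case: for every y there is a unique x = (I - K)^(-1) y. Explicitly, by the Sherman–Morrison formula, (I - u v^T)^(-1) = I + u v^T/(1 - v·u), i.e. (I - K)^(-1) = I + K/(-7).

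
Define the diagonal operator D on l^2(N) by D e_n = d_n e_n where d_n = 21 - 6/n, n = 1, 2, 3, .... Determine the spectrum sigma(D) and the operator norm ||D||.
sigma(D) = {21 - 6/n : n ≥ 1} ∪ {21}; ||D|| = 21

A bounded diagonal operator on l^2 with diagonal entries d_n has spectrum equal to the closure of {d_n : n ≥ 1}: every d_n is an eigenvalue (with eigenvector e_n), so {d_n} ⊂ sigma(D); the spectrum is closed, so its closure is too; and for lambda not in the closure, (D - lambda I) has bounded inverse (the diagonal entries 1/(d_n - lambda) are bounded). For our sequence d_n = 21 - 6/n, n = 1, 2, 3, ...:
  - {d_n} = {21 - 6/n : n ≥ 1}; the only limit point is 21
  - closure = {21 - 6/n : n ≥ 1} ∪ {21}
For the norm: a diagonal operator has ||D|| = sup_n |d_n|. Here d_n = 21 - 6/n increases monotonically from d_1 = 15 toward 21, with all terms in [15, 21); so sup_n |d_n| = 21 (the supremum is the limit, not attained). So ||D|| = 21.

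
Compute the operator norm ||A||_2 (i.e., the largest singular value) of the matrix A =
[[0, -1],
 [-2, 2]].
||A||_2 = sqrt((9 + sqrt(65))/2) ≈ 2.9208 (= sqrt(largest eigenvalue of A^T A))

||A||_2 = sigma_max(A) = sqrt(lambda_max(A^T A)). Form the symmetric matrix M = A^T A =
[[4, -4],
 [-4, 5]].
Its characteristic polynomial (trace, determinant of M give the coefficients) is
  p(λ) = det(λ I - M) = λ^2 - 9λ + 4.
For λ^2 - 9λ + 4 the discriminant is 65. It is nonnegative but not a perfect square, so the roots are real and irrational: λ = (9 ± sqrt(65))/2 ≈ 8.5311, 0.4689.
So the eigenvalues of A^T A are ≈ 0.4689, 8.5311 (all ≥ 0, as they must be for A^T A). The largest is λ_max = (9 + sqrt(65))/2 ≈ 8.5311, hence ||A||_2 = sqrt(λ_max) = sqrt((9 + sqrt(65))/2) ≈ 2.9208.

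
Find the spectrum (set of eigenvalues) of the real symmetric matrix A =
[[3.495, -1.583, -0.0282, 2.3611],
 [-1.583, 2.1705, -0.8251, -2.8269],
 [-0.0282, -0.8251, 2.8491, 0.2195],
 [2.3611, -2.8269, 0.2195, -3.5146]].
sigma(A) ≈ {-5, 1, 3, 6}

A is real symmetric, so its spectrum consists of real eigenvalues. Expanding the characteristic polynomial of the displayed matrix gives
  det(λ I - A) = p(λ) = λ^4 + (-5)λ^3 + (-23)λ^2 + (116.9989)λ + (-90).
Solving p(λ) = 0 yields eigenvalues ≈ -5, 1, 3, 6. (A is shown rounded to 4 decimals, so these recover the underlying integer eigenvalues to within that precision.)
Verification: the trace of A = 5 equals the sum of eigenvalues 5, and det(A) ≈ -89.9993 matches the eigenvalue product -90.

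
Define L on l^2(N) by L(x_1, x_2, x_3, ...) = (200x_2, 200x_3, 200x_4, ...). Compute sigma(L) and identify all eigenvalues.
sigma(L) = closed disk {z in C : |z| ≤ 200}; sigma_p(L) = open disk {z in C : |z| < 200}

Note L = 200·V where V is the unit left shift (V x)_k = x_{k+1}; so sigma(L) = 200·sigma(V) and ||L|| = 200||V||. ||L x||^2 = 40000sum_{k≥2} |x_k|^2 ≤ 40000||x||^2, with equality on {x : x_1 = 0}, so ||L|| = 200. For any lambda with |lambda| < 200, set r = lambda/200 (|r| < 1); the vector x = (1, r, r^2, ...) is in l^2 and satisfies L x = 200(r, r^2, ...) = lambda x, so lambda is an eigenvalue. On the boundary |lambda| = 200 the geometric series diverges, so no l^2 eigenvector exists, but these lambda lie in the approximate point spectrum. Hence sigma(L) is the closed disk of radius 200 and sigma_p(L) is the open disk.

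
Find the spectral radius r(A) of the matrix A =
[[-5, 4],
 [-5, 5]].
r(A) = sqrt(20)/2 ≈ 2.2361

The eigenvalues of A are the roots of its characteristic polynomial. With M = A (coefficients from the trace and determinant):
  p(λ) = det(λ I - M) = λ^2 - 5.
For λ^2 - 5 the discriminant is 20. It is nonnegative but not a perfect square, so the roots are real and irrational: λ = ± sqrt(20)/2 ≈ 2.2361, -2.2361.
Thus the eigenvalues (to 4 decimals) are 2.2361 (modulus 2.2361); -2.2361 (modulus 2.2361). The spectral radius is the largest modulus: r(A) = sqrt(20)/2 ≈ 2.2361. (Cross-check: r(A) ≤ ||A||_2 ≈ 9.5249; equality holds whenever A is normal, though it can also hold for some non-normal A.)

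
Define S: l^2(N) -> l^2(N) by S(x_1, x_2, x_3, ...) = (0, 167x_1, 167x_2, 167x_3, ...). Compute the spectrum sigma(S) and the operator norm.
sigma(S) = closed disk {z in C : |z| ≤ 167}; ||S|| = 167

Note S = 167·U where U is the unit right shift (U x)_k = x_{k-1} (with x_0 := 0); so ||S|| = 167||U|| and sigma(S) = 167·sigma(U). ||S x||^2 = sum_{k≥1} |167x_k|^2 = 27889||x||^2, so ||S|| = 167 and sigma(S) ⊂ {|z| ≤ 167}. For any |lambda| < 167, the equation (S - lambda I) x = 0 forces x_1 = 0, then 167x_k = lambda x_{k+1} ⇒ x = 0, so S has no eigenvalues. But (S - lambda I) is not surjective for |lambda| < 167: solving (S - lambda I) x = e_1 would require x_n proportional to (lambda/167)^(-n), which is not in l^2. So every |lambda| < 167 lies in the residual spectrum. The boundary |lambda| = 167 is in the approximate point spectrum (the spectrum is closed). Hence sigma(S) is the closed disk of radius 167.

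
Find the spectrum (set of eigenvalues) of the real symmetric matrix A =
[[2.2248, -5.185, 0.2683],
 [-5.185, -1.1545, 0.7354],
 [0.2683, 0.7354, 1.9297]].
sigma(A) ≈ {-5, 2, 6}

A is real symmetric, so its spectrum consists of real eigenvalues. Expanding the characteristic polynomial of the displayed matrix gives
  det(λ I - A) = p(λ) = λ^3 + (-3)λ^2 + (-28)λ + (60.0012).
Solving p(λ) = 0 yields eigenvalues ≈ -5, 2, 6. (A is shown rounded to 4 decimals, so these recover the underlying integer eigenvalues to within that precision.)
Verification: the trace of A = 3 equals the sum of eigenvalues 3, and det(A) ≈ -60.0012 matches the eigenvalue product -60.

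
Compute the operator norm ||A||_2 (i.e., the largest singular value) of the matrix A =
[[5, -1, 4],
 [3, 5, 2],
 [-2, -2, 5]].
||A||_2 ≈ 7.6953 (= sqrt(largest eigenvalue of A^T A))

||A||_2 = sigma_max(A) = sqrt(lambda_max(A^T A)). Form the symmetric matrix M = A^T A =
[[38, 14, 16],
 [14, 30, -4],
 [16, -4, 45]].
Its characteristic polynomial (trace, sum of principal 2x2 minors, determinant of M give the coefficients) is
  p(λ) = det(λ I - M) = λ^3 - 113λ^2 + 3732λ - 32400.
No integer candidate from the rational root theorem (±divisors of 32400) is a root, so the roots are irrational. The cubic discriminant is Δ = 531627984 > 0, so there are three distinct real roots. p(13) = -784 and p(14) = 444 have opposite signs, so a root lies in (13, 14); Newton's method refines it to λ ≈ 13.6246. p(40) = 80 and p(41) = -420 have opposite signs, so a root lies in (40, 41); Newton's method refines it to λ ≈ 40.1578. p(59) = -186 and p(60) = 720 have opposite signs, so a root lies in (59, 60); Newton's method refines it to λ ≈ 59.2176. Check (Vieta): the three roots sum to 113, matching tr M = 113.
So the eigenvalues of A^T A are ≈ 13.6246, 40.1578, 59.2176 (all ≥ 0, as they must be for A^T A). The largest is λ_max ≈ 59.2176, hence ||A||_2 = sqrt(λ_max) ≈ 7.6953.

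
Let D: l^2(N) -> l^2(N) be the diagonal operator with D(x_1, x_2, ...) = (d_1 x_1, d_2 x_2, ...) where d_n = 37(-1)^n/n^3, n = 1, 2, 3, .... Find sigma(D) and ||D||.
sigma(D) = {37(-1)^n/n^3 : n ≥ 1} ∪ {0}; ||D|| = 37

A bounded diagonal operator on l^2 with diagonal entries d_n has spectrum equal to the closure of {d_n : n ≥ 1}: every d_n is an eigenvalue (with eigenvector e_n), so {d_n} ⊂ sigma(D); the spectrum is closed, so its closure is too; and for lambda not in the closure, (D - lambda I) has bounded inverse (the diagonal entries 1/(d_n - lambda) are bounded). For our sequence d_n = 37(-1)^n/n^3, n = 1, 2, 3, ...:
  - {d_n} = {37(-1)^n/n^3 : n ≥ 1}; the only limit point is 0
  - closure = {37(-1)^n/n^3 : n ≥ 1} ∪ {0}
For the norm: a diagonal operator has ||D|| = sup_n |d_n|. Here |d_n| = 37/n^3 is decreasing, so sup_n |d_n| = |d_1| = 37. So ||D|| = 37.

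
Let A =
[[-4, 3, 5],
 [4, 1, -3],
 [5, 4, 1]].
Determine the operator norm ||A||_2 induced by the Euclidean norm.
||A||_2 ≈ 8.6706 (= sqrt(largest eigenvalue of A^T A))

||A||_2 = sigma_max(A) = sqrt(lambda_max(A^T A)). Form the symmetric matrix M = A^T A =
[[57, 12, -27],
 [12, 26, 16],
 [-27, 16, 35]].
Its characteristic polynomial (trace, sum of principal 2x2 minors, determinant of M give the coefficients) is
  p(λ) = det(λ I - M) = λ^3 - 118λ^2 + 3258λ - 2916.
No integer candidate from the rational root theorem (±divisors of 2916) is a root, so the roots are irrational. The cubic discriminant is Δ = 10252980000 > 0, so there are three distinct real roots. p(0) = -2916 and p(1) = 225 have opposite signs, so a root lies in (0, 1); Newton's method refines it to λ ≈ 0.9258. p(41) = 1225 and p(42) = -144 have opposite signs, so a root lies in (41, 42); Newton's method refines it to λ ≈ 41.8943. p(75) = -441 and p(76) = 2100 have opposite signs, so a root lies in (75, 76); Newton's method refines it to λ ≈ 75.1798. Check (Vieta): the three roots sum to 118, matching tr M = 118.
So the eigenvalues of A^T A are ≈ 0.9258, 41.8943, 75.1798 (all ≥ 0, as they must be for A^T A). The largest is λ_max ≈ 75.1798, hence ||A||_2 = sqrt(λ_max) ≈ 8.6706.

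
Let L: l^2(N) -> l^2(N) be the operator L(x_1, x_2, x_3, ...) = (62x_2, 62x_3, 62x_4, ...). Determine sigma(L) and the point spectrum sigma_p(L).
sigma(L) = closed disk {z in C : |z| ≤ 62}; sigma_p(L) = open disk {z in C : |z| < 62}

Note L = 62·V where V is the unit left shift (V x)_k = x_{k+1}; so sigma(L) = 62·sigma(V) and ||L|| = 62||V||. ||L x||^2 = 3844sum_{k≥2} |x_k|^2 ≤ 3844||x||^2, with equality on {x : x_1 = 0}, so ||L|| = 62. For any lambda with |lambda| < 62, set r = lambda/62 (|r| < 1); the vector x = (1, r, r^2, ...) is in l^2 and satisfies L x = 62(r, r^2, ...) = lambda x, so lambda is an eigenvalue. On the boundary |lambda| = 62 the geometric series diverges, so no l^2 eigenvector exists, but these lambda lie in the approximate point spectrum. Hence sigma(L) is the closed disk of radius 62 and sigma_p(L) is the open disk.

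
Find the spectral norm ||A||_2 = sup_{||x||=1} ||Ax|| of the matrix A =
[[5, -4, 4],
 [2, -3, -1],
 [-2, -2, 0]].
||A||_2 ≈ 7.9728 (= sqrt(largest eigenvalue of A^T A))

||A||_2 = sigma_max(A) = sqrt(lambda_max(A^T A)). Form the symmetric matrix M = A^T A =
[[33, -22, 18],
 [-22, 29, -13],
 [18, -13, 17]].
Its characteristic polynomial (trace, sum of principal 2x2 minors, determinant of M give the coefficients) is
  p(λ) = det(λ I - M) = λ^3 - 79λ^2 + 1034λ - 3364.
No integer candidate from the rational root theorem (±divisors of 3364) is a root, so the roots are irrational. The cubic discriminant is Δ = 256945876 > 0, so there are three distinct real roots. p(5) = -44 and p(6) = 212 have opposite signs, so a root lies in (5, 6); Newton's method refines it to λ ≈ 5.142. p(10) = 76 and p(11) = -218 have opposite signs, so a root lies in (10, 11); Newton's method refines it to λ ≈ 10.2921. p(63) = -1726 and p(64) = 1372 have opposite signs, so a root lies in (63, 64); Newton's method refines it to λ ≈ 63.566. Check (Vieta): the three roots sum to 79, matching tr M = 79.
So the eigenvalues of A^T A are ≈ 5.142, 10.2921, 63.566 (all ≥ 0, as they must be for A^T A). The largest is λ_max ≈ 63.566, hence ||A||_2 = sqrt(λ_max) ≈ 7.9728.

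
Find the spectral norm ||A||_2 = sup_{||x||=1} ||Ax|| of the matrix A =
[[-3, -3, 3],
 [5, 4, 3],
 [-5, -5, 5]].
||A||_2 = sqrt((152 + sqrt(7600))/2) ≈ 10.9357 (= sqrt(largest eigenvalue of A^T A))

||A||_2 = sigma_max(A) = sqrt(lambda_max(A^T A)). Form the symmetric matrix M = A^T A =
[[59, 54, -19],
 [54, 50, -22],
 [-19, -22, 43]].
Its characteristic polynomial (trace, sum of principal 2x2 minors, determinant of M give the coefficients) is
  p(λ) = det(λ I - M) = λ^3 - 152λ^2 + 3876λ.
The constant term is 0, so λ = 0 is a root. Dividing out λ leaves p(λ) = λ(λ^2 - 152λ + 3876). For λ^2 - 152λ + 3876 the discriminant is 7600. It is nonnegative but not a perfect square, so the roots are real and irrational: λ = (152 ± sqrt(7600))/2 ≈ 119.589, 32.411.
So the eigenvalues of A^T A are ≈ 0, 32.411, 119.589 (all ≥ 0, as they must be for A^T A). The largest is λ_max = (152 + sqrt(7600))/2 ≈ 119.589, hence ||A||_2 = sqrt(λ_max) = sqrt((152 + sqrt(7600))/2) ≈ 10.9357.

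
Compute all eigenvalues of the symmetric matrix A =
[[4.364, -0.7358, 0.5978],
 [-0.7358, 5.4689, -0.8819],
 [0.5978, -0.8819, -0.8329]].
sigma(A) ≈ {-1, 4, 6}

A is real symmetric, so its spectrum consists of real eigenvalues. Expanding the characteristic polynomial of the displayed matrix gives
  det(λ I - A) = p(λ) = λ^3 + (-9)λ^2 + (14)λ + (24).
Solving p(λ) = 0 yields eigenvalues ≈ -1, 4, 6. (A is shown rounded to 4 decimals, so these recover the underlying integer eigenvalues to within that precision.)
Verification: the trace of A = 9 equals the sum of eigenvalues 9, and det(A) ≈ -23.9999 matches the eigenvalue product -24.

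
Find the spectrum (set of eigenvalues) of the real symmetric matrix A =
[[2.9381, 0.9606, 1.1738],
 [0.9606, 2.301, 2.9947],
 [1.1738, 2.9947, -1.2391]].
sigma(A) ≈ {-3, 2, 5}

A is real symmetric, so its spectrum consists of real eigenvalues. Expanding the characteristic polynomial of the displayed matrix gives
  det(λ I - A) = p(λ) = λ^3 + (-4)λ^2 + (-11)λ + (30).
Solving p(λ) = 0 yields eigenvalues ≈ -3, 2, 5. (A is shown rounded to 4 decimals, so these recover the underlying integer eigenvalues to within that precision.)
Verification: the trace of A = 4 equals the sum of eigenvalues 4, and det(A) ≈ -30.0002 matches the eigenvalue product -30.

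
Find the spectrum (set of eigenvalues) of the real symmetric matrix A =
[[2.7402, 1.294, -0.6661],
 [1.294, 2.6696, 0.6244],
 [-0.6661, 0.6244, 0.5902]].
sigma(A) ≈ {0, 2, 4}

A is real symmetric, so its spectrum consists of real eigenvalues. Expanding the characteristic polynomial of the displayed matrix gives
  det(λ I - A) = p(λ) = λ^3 + (-6)λ^2 + (8)λ + (0).
Solving p(λ) = 0 yields eigenvalues ≈ 0, 2, 4. (A is shown rounded to 4 decimals, so these recover the underlying integer eigenvalues to within that precision.)
Verification: the trace of A = 6 equals the sum of eigenvalues 6, and det(A) ≈ 0.0000 matches the eigenvalue product 0.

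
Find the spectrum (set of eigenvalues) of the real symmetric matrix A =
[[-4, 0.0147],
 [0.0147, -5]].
sigma(A) ≈ {-5, -4}

A is real symmetric, so its spectrum consists of real eigenvalues. Expanding the characteristic polynomial of the displayed matrix gives
  det(λ I - A) = p(λ) = λ^2 + (9)λ + (20).
Solving p(λ) = 0 yields eigenvalues ≈ -5, -4. (A is shown rounded to 4 decimals, so these recover the underlying integer eigenvalues to within that precision.)
Verification: the trace of A = -9 equals the sum of eigenvalues -9, and det(A) ≈ 20.0000 matches the eigenvalue product 20.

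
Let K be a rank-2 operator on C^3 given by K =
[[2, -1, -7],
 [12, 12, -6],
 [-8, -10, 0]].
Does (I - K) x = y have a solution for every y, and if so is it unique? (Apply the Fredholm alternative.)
(I - K) is invertible (det(I - K) = -93 ≠ 0), so for every y in C^3 the equation (I - K) x = y has a unique solution.

K has rank 2 and factors as K = U V^T = u1 v1^T + u2 v2^T with u1 = (-1, 3, -3), v1 = (2, 3, 1), u2 = (2, 3, -1), v2 = (2, 1, -3) (multiplying out reproduces the displayed K). The nonzero eigenvalues of U V^T coincide with those of the 2 x 2 matrix G = V^T U = [[v1·u1, v1·u2], [v2·u1, v2·u2]] = [[4, 12], [10, 10]], and by the Sylvester determinant identity det(I_3 - U V^T) = det(I_2 - V^T U) = det([[-3, -12], [-10, -9]]) = (-3)(-9) - (-12)(-10) = -93. (Direct check: I - K =
[[-1, 1, 7],
 [-12, -11, 6],
 [8, 10, 1]]
has determinant -93.) The finite-dimensional Fredholm alternative says: either (I - K) is invertible, or ker(I - K) ≠ {0} and then range(I - K) = ker((I - K)^*)^⊥, with dim ker(I - K) = dim ker((I - K)^*). Since det(I - K) ≠ 0, 1 is not an eigenvalue of K and ker(I - K) = {0}, so we are in the first case: for every y there is a unique x = (I - K)^(-1) y. (Explicitly, by the Woodbury identity, (I - U V^T)^(-1) = I + U (I_2 - G)^(-1) V^T.)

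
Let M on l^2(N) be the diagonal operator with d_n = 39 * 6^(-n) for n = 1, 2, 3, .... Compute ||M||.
||M|| = 13/2 (attained at n = 1)

For M diagonal, ||M|| = sup_n |d_n|. The sequence d_n = 39 * 6^(-n) is positive and strictly decreasing (ratio 6^(-1) < 1), so the supremum is d_1 = 39/6 = 13/2. Hence ||M|| = 13/2.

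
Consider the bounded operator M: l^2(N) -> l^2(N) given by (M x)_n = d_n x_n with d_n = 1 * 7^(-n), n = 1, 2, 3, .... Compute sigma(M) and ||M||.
sigma(M) = {1 * 7^(-n) : n ≥ 1} ∪ {0}; ||M|| = 1/7

A bounded diagonal operator on l^2 with diagonal entries d_n has spectrum equal to the closure of {d_n : n ≥ 1}: every d_n is an eigenvalue (with eigenvector e_n), so {d_n} ⊂ sigma(M); the spectrum is closed, so its closure is too; and for lambda not in the closure, (M - lambda I) has bounded inverse (the diagonal entries 1/(d_n - lambda) are bounded). For our sequence d_n = 1 * 7^(-n), n = 1, 2, 3, ...:
  - {d_n} = {1 * 7^(-n) : n ≥ 1}; the only limit point is 0
  - closure = {1 * 7^(-n) : n ≥ 1} ∪ {0}
For the norm: a diagonal operator has ||M|| = sup_n |d_n|. Here d_n = 1 * 7^(-n) is positive and decreasing, so sup_n |d_n| = d_1 = 1/7. So ||M|| = 1/7.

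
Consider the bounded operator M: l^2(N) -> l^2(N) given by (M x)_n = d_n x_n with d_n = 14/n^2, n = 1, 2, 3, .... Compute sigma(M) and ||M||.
sigma(M) = {14/n^2 : n ≥ 1} ∪ {0}; ||M|| = 14

A bounded diagonal operator on l^2 with diagonal entries d_n has spectrum equal to the closure of {d_n : n ≥ 1}: every d_n is an eigenvalue (with eigenvector e_n), so {d_n} ⊂ sigma(M); the spectrum is closed, so its closure is too; and for lambda not in the closure, (M - lambda I) has bounded inverse (the diagonal entries 1/(d_n - lambda) are bounded). For our sequence d_n = 14/n^2, n = 1, 2, 3, ...:
  - {d_n} = {14/n^2 : n ≥ 1}; the only limit point is 0
  - closure = {14/n^2 : n ≥ 1} ∪ {0}
For the norm: a diagonal operator has ||M|| = sup_n |d_n|. Here d_n = 14/n^2 is positive and decreasing, so sup_n |d_n| = d_1 = 14. So ||M|| = 14.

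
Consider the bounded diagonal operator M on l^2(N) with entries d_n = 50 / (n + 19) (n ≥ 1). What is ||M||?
||M|| = 5/2 (attained at n = 1)

For M diagonal, ||M|| = sup_n |d_n| = sup_n 50/(n + 19). This is positive and strictly decreasing in n, so the supremum is attained at n = 1: d_1 = 50/(1 + 19) = 5/2. Hence ||M|| = 5/2.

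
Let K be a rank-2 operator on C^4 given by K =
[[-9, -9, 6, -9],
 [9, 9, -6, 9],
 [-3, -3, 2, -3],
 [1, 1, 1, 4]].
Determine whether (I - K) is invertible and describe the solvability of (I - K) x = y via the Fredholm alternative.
(I - K) is invertible (det(I - K) = 6 ≠ 0), so for every y in C^4 the equation (I - K) x = y has a unique solution.

K has rank 2 and factors as K = U V^T = u1 v1^T + u2 v2^T with u1 = (-3, 3, -1, 1), v1 = (3, 3, -2, 3), u2 = (0, 0, 0, 1), v2 = (-2, -2, 3, 1) (multiplying out reproduces the displayed K). The nonzero eigenvalues of U V^T coincide with those of the 2 x 2 matrix G = V^T U = [[v1·u1, v1·u2], [v2·u1, v2·u2]] = [[5, 3], [-2, 1]], and by the Sylvester determinant identity det(I_4 - U V^T) = det(I_2 - V^T U) = det([[-4, -3], [2, 0]]) = (-4)(0) - (-3)(2) = 6. (Direct check: I - K =
[[10, 9, -6, 9],
 [-9, -8, 6, -9],
 [3, 3, -1, 3],
 [-1, -1, -1, -3]]
has determinant 6.) The finite-dimensional Fredholm alternative says: either (I - K) is invertible, or ker(I - K) ≠ {0} and then range(I - K) = ker((I - K)^*)^⊥, with dim ker(I - K) = dim ker((I - K)^*). Since det(I - K) ≠ 0, 1 is not an eigenvalue of K and ker(I - K) = {0}, so we are in the first case: for every y there is a unique x = (I - K)^(-1) y. (Explicitly, by the Woodbury identity, (I - U V^T)^(-1) = I + U (I_2 - G)^(-1) V^T.)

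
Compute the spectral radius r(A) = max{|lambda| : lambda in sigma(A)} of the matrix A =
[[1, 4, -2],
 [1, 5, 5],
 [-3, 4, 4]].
r(A) = (13 + sqrt(17))/2 ≈ 8.5616

The eigenvalues of A are the roots of its characteristic polynomial. With M = A (coefficients from the trace, the sum of principal 2x2 minors, and det A):
  p(λ) = det(λ I - M) = λ^3 - 10λ^2 - λ + 114.
By the rational root theorem any rational root is an integer divisor of 114. Testing λ = -3: p(-3) = -27 - 90 + 3 + 114 = 0, so λ = -3 is a root. Dividing out (λ + 3) leaves p(λ) = (λ + 3)(λ^2 - 13λ + 38). For λ^2 - 13λ + 38 the discriminant is 17. It is nonnegative but not a perfect square, so the roots are real and irrational: λ = (13 ± sqrt(17))/2 ≈ 8.5616, 4.4384.
Thus the eigenvalues (to 4 decimals) are 8.5616 (modulus 8.5616); 4.4384 (modulus 4.4384); -3 (modulus 3). The spectral radius is the largest modulus: r(A) = (13 + sqrt(17))/2 ≈ 8.5616. (Cross-check: r(A) ≤ ||A||_2 ≈ 9.2423; equality holds whenever A is normal, though it can also hold for some non-normal A.)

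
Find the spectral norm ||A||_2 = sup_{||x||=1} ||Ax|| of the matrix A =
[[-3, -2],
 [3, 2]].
||A||_2 = sqrt(26) ≈ 5.099 (= sqrt(largest eigenvalue of A^T A))

||A||_2 = sigma_max(A) = sqrt(lambda_max(A^T A)). Form the symmetric matrix M = A^T A =
[[18, 12],
 [12, 8]].
Its characteristic polynomial (trace, determinant of M give the coefficients) is
  p(λ) = det(λ I - M) = λ^2 - 26λ.
For λ^2 - 26λ the discriminant is 676. It is a perfect square (26^2), so the roots are rational: λ = (26 ± 26)/2 = 26, 0.
So the eigenvalues of A^T A are ≈ 0, 26 (all ≥ 0, as they must be for A^T A). The largest is λ_max = 26, hence ||A||_2 = sqrt(λ_max) = sqrt(26) ≈ 5.099.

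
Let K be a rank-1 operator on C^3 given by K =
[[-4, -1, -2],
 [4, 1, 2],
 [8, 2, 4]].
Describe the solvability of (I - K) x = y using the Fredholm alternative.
(I - K) is singular (det(I - K) = 0, i.e. 1 ∈ sigma(K)). (I - K) x = y is solvable iff y ⊥ ker((I - K)^*) = span{(-4, -1, -2)}, i.e. iff -4y_1 - y_2 - 2y_3 = 0. When solvable, the solutions are x = y + c·(1, -1, -2), c arbitrary (ker(I - K) = span{(1, -1, -2)}, dimension 1).

K has rank 1, so it is an outer product K = u v^T: every row of K is a multiple of one row vector. Reading off the entries, u = (1, -1, -2) and v = (-4, -1, -2) (row i of K equals u_i·v^T). A rank-one matrix u v^T satisfies K u = u (v·u) and kills the (2)-dimensional subspace v^⊥, so its characteristic polynomial is lambda^2 (lambda - v·u) with v·u = tr K = 1. Hence the eigenvalues of I - K are 1 (multiplicity 2) and 1 - (1) = 0, so det(I - K) = 0. (Direct check: I - K =
[[5, 1, 2],
 [-4, 0, -2],
 [-8, -2, -3]]
has determinant 0.) So 1 is an eigenvalue of K and (I - K) is not invertible. The finite-dimensional Fredholm alternative says: either (I - K) is invertible, or ker(I - K) ≠ {0} and then range(I - K) = ker((I - K)^*)^⊥, with dim ker(I - K) = dim ker((I - K)^*). We are in the second case, so we need both kernels. Kernel of I - K: (I - K) u = u - u (v·u) = u - u = 0, so ker(I - K) = span{u} = span{(1, -1, -2)} (it is exactly 1-dimensional because rank(I - K) = 2). Kernel of the adjoint: K is real, so (I - K)^* = I - K^T = I - v u^T, and (I - v u^T) v = v - v (u·v) = 0; hence ker((I - K)^*) = span{v} = span{(-4, -1, -2)}. Therefore (I - K) x = y is solvable iff <y, v> = 0, i.e. iff -4y_1 - y_2 - 2y_3 = 0. When this holds, K y = u (v·y) = 0, so (I - K) y = y and x = y is a particular solution; the full solution set is the line x = y + c·u = y + c·(1, -1, -2), c ∈ C.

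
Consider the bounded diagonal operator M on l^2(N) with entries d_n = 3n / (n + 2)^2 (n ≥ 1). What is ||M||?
||M|| = 3/8 (attained at n = 2)

For M diagonal, ||M|| = sup_n |d_n|. Treat f(x) = 3x / (x + 2)^2 for real x > 0. By the quotient rule, f'(x) = 3(2 - x)/(x + 2)^3, which is positive for x < 2 and negative for x > 2. So f has a unique maximum at x = 2, and since 2 is a positive integer, the supremum over n ≥ 1 is attained at n = 2: d_2 = 3·2/(2 + 2)^2 = 3·2/16 = 3/8. Hence ||M|| = 3/8.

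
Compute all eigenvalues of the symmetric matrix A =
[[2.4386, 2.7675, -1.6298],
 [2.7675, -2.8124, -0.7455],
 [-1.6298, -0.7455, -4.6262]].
sigma(A) ≈ {-5, -4, 4}

A is real symmetric, so its spectrum consists of real eigenvalues. Expanding the characteristic polynomial of the displayed matrix gives
  det(λ I - A) = p(λ) = λ^3 + (5)λ^2 + (-16)λ + (-80).
Solving p(λ) = 0 yields eigenvalues ≈ -5, -4, 4. (A is shown rounded to 4 decimals, so these recover the underlying integer eigenvalues to within that precision.)
Verification: the trace of A = -5 equals the sum of eigenvalues -5, and det(A) ≈ 80.0005 matches the eigenvalue product 80.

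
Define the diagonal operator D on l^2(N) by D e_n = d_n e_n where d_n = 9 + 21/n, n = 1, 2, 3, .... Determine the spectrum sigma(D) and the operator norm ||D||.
sigma(D) = {9 + 21/n : n ≥ 1} ∪ {9}; ||D|| = 30

A bounded diagonal operator on l^2 with diagonal entries d_n has spectrum equal to the closure of {d_n : n ≥ 1}: every d_n is an eigenvalue (with eigenvector e_n), so {d_n} ⊂ sigma(D); the spectrum is closed, so its closure is too; and for lambda not in the closure, (D - lambda I) has bounded inverse (the diagonal entries 1/(d_n - lambda) are bounded). For our sequence d_n = 9 + 21/n, n = 1, 2, 3, ...:
  - {d_n} = {9 + 21/n : n ≥ 1}; the only limit point is 9
  - closure = {9 + 21/n : n ≥ 1} ∪ {9}
For the norm: a diagonal operator has ||D|| = sup_n |d_n|. Here d_n = 9 + 21/n is positive and decreasing, so sup_n |d_n| = d_1 = 9 + 21 = 30. So ||D|| = 30.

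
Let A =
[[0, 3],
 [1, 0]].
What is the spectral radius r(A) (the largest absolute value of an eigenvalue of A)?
r(A) = sqrt(12)/2 ≈ 1.7321

The eigenvalues of A are the roots of its characteristic polynomial. With M = A (coefficients from the trace and determinant):
  p(λ) = det(λ I - M) = λ^2 - 3.
For λ^2 - 3 the discriminant is 12. It is nonnegative but not a perfect square, so the roots are real and irrational: λ = ± sqrt(12)/2 ≈ 1.7321, -1.7321.
Thus the eigenvalues (to 4 decimals) are 1.7321 (modulus 1.7321); -1.7321 (modulus 1.7321). The spectral radius is the largest modulus: r(A) = sqrt(12)/2 ≈ 1.7321. (Cross-check: r(A) ≤ ||A||_2 ≈ 3; equality holds whenever A is normal, though it can also hold for some non-normal A.)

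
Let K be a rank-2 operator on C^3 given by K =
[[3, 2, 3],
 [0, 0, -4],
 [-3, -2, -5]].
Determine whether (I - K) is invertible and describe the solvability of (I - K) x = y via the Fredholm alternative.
(I - K) is invertible (det(I - K) = -11 ≠ 0), so for every y in C^3 the equation (I - K) x = y has a unique solution.

K has rank 2 and factors as K = U V^T = u1 v1^T + u2 v2^T with u1 = (1, 0, -1), v1 = (3, 2, -1), u2 = (-2, 2, 3), v2 = (0, 0, -2) (multiplying out reproduces the displayed K). The nonzero eigenvalues of U V^T coincide with those of the 2 x 2 matrix G = V^T U = [[v1·u1, v1·u2], [v2·u1, v2·u2]] = [[4, -5], [2, -6]], and by the Sylvester determinant identity det(I_3 - U V^T) = det(I_2 - V^T U) = det([[-3, 5], [-2, 7]]) = (-3)(7) - (5)(-2) = -11. (Direct check: I - K =
[[-2, -2, -3],
 [0, 1, 4],
 [3, 2, 6]]
has determinant -11.) The finite-dimensional Fredholm alternative says: either (I - K) is invertible, or ker(I - K) ≠ {0} and then range(I - K) = ker((I - K)^*)^⊥, with dim ker(I - K) = dim ker((I - K)^*). Since det(I - K) ≠ 0, 1 is not an eigenvalue of K and ker(I - K) = {0}, so we are in the first case: for every y there is a unique x = (I - K)^(-1) y. (Explicitly, by the Woodbury identity, (I - U V^T)^(-1) = I + U (I_2 - G)^(-1) V^T.)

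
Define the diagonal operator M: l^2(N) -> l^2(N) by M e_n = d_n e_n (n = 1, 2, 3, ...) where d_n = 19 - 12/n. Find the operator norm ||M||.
||M|| = 19

For a diagonal operator on l^2 with entries d_n, ||M|| = sup_n |d_n|. Here d_1 = 7, d_2 = 13, ..., and d_n = 19 - 12/n increases monotonically toward 19. All terms lie in [7, 19), so |d_n| = d_n and the supremum is the limit 19, which is not attained by any individual d_n. Hence ||M|| = 19.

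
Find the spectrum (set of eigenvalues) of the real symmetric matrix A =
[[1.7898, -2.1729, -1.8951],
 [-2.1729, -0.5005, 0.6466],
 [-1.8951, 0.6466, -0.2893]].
sigma(A) ≈ {-2, -1, 4}

A is real symmetric, so its spectrum consists of real eigenvalues. Expanding the characteristic polynomial of the displayed matrix gives
  det(λ I - A) = p(λ) = λ^3 + (-1)λ^2 + (-10)λ + (-8).
Solving p(λ) = 0 yields eigenvalues ≈ -2, -1, 4. (A is shown rounded to 4 decimals, so these recover the underlying integer eigenvalues to within that precision.)
Verification: the trace of A = 1 equals the sum of eigenvalues 1, and det(A) ≈ 7.9995 matches the eigenvalue product 8.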